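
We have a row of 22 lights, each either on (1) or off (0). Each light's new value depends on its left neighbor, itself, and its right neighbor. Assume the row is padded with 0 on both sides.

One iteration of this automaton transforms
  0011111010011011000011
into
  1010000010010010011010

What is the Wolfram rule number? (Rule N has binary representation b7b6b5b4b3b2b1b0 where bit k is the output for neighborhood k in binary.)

13

position 3: 111 → 0  (bit 7 = 0)
position 6: 110 → 0  (bit 6 = 0)
position 7: 101 → 0  (bit 5 = 0)
position 9: 100 → 0  (bit 4 = 0)
position 2: 011 → 1  (bit 3 = 1)
position 8: 010 → 1  (bit 2 = 1)
position 1: 001 → 0  (bit 1 = 0)
position 0: 000 → 1  (bit 0 = 1)
bits b7..b0 = 00001101 = 13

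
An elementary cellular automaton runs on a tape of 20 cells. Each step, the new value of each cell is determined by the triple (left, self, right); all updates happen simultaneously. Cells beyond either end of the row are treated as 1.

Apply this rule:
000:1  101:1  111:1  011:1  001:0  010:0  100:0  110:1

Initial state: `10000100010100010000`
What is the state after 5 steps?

11111001111111001111

10110001001001000110
11110100000000010111
11111001111111001111
11111001111111001111  (fixed point — unchanged through step 5)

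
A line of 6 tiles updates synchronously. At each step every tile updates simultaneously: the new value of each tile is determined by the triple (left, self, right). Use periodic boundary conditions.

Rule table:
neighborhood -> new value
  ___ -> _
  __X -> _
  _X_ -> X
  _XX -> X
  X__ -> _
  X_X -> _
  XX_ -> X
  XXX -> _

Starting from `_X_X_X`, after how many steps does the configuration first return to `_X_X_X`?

_X_X_X

1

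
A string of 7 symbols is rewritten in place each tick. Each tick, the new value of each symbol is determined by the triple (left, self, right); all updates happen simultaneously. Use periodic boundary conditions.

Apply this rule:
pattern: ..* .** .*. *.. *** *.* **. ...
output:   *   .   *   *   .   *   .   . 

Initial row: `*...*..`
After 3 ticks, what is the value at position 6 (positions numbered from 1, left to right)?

.

**.****
..*....
.***...
position 6 holds .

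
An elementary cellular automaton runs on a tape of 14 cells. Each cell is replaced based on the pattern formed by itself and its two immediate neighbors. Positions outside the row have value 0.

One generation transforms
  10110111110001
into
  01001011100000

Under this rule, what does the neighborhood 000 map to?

0

At position 11 the neighborhood is 000; the next row has 0 there.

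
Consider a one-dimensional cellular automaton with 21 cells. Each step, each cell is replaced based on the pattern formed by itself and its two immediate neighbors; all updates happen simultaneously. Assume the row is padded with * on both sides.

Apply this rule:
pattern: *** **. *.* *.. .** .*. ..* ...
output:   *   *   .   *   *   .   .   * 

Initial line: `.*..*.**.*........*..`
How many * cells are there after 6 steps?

17

..*...**..*******..*.
*..**.***.********...
**.**.***.**********.
**.**.***.**********.  (fixed point — unchanged through step 6)
count of *: 17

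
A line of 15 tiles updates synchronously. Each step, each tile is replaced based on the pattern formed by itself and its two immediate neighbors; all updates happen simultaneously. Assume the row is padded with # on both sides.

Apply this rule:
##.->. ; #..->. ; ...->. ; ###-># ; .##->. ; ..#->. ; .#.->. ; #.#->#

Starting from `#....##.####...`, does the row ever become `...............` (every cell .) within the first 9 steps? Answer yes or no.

step 1: .......#.##....
step 2: ........#......
step 3: ...............
all cells are . at step 3

yes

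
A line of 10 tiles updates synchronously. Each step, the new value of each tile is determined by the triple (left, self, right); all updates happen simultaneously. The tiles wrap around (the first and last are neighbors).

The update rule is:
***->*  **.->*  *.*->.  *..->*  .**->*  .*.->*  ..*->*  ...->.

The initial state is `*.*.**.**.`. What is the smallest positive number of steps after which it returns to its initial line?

*.*.**.**.

1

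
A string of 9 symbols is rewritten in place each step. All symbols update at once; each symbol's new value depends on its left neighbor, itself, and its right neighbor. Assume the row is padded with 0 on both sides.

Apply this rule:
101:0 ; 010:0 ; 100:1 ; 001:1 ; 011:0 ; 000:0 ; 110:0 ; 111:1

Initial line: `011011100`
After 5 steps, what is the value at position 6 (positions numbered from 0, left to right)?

step 1: 100001010
step 2: 010010001
step 3: 101101010
step 4: 000000001
step 5: 000000010
position 6 holds 0

0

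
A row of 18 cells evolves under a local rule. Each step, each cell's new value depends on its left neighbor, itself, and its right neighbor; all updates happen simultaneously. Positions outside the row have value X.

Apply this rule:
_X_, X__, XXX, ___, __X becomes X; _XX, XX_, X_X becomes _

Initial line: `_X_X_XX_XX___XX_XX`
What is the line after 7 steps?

step 1: _X_X______XXX____X
step 2: _X_XXXXXXX_X_XXXX_
step 3: _X__XXXXX__X__XX__
step 4: _XXX_XXX_XXXXX__XX
step 5: __X___X___XXX_XX_X
step 6: XXXXXXXXXX_X______
step 7: XXXXXXXXX__XXXXXXX

XXXXXXXXX__XXXXXXX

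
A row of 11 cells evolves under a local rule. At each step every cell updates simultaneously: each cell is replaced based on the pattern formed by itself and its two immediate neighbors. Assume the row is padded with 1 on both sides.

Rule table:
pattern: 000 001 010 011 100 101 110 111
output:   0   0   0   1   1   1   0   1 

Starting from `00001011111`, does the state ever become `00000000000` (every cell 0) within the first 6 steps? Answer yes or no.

no

step 1: 10000111111
step 2: 01000111111
step 3: 10100111111
step 4: 01010111111
step 5: 10101111111
step 6: 01011111111
step 6 is 01011111111, still not uniform 0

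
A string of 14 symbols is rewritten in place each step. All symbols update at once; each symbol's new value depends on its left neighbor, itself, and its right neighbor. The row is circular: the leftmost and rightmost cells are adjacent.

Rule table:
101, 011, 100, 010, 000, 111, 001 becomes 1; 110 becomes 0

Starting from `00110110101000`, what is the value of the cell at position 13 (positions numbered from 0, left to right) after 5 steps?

step 1: 11101101111111
step 2: 11011011111111
step 3: 10110111111111
step 4: 01101111111111
step 5: 11011111111110
position 13 holds 0

0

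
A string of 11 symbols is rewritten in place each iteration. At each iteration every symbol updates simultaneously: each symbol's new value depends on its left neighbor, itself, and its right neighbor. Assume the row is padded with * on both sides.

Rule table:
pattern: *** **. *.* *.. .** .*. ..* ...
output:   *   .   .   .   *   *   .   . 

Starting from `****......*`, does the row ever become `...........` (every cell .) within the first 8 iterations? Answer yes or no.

no

***.......*
**........*
*.........*
..........*
..........*  (fixed point — unchanged through iteration 8)
iteration 8 is ..........*, still not uniform .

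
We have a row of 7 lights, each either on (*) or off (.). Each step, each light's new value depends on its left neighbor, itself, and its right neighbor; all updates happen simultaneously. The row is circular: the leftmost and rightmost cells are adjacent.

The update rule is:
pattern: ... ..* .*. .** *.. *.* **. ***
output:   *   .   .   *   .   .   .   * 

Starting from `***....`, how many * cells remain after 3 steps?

1

step 1: **..**.
step 2: *...*..
step 3: ..*....
count of *: 1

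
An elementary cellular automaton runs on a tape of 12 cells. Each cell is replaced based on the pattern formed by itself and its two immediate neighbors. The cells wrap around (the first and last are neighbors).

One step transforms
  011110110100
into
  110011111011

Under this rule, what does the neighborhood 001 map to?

At position 0 the neighborhood is 001; the next row has 1 there.

1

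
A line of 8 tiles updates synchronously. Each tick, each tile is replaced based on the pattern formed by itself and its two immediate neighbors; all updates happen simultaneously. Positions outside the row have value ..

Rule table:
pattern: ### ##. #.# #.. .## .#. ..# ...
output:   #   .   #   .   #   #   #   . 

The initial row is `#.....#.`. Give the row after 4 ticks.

#....##.
#...##..
#..##...
#.##....

#.##....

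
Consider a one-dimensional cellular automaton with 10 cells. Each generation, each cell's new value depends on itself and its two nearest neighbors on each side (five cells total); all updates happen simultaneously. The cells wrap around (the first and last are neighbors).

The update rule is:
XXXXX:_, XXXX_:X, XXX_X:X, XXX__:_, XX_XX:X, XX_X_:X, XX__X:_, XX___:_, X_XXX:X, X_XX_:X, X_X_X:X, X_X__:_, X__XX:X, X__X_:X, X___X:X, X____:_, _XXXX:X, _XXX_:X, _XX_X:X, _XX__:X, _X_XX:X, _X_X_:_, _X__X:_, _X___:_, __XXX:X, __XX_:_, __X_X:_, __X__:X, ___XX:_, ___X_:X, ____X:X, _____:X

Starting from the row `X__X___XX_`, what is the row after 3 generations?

_XXXX_X__X

generation 1: __XX_X__XX
generation 2: _X_XX__X_X
generation 3: _XXXX_X__X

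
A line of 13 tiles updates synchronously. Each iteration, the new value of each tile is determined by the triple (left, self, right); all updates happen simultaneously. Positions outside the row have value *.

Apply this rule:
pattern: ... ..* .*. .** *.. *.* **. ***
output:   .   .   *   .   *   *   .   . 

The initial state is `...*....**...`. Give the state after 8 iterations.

*..**.....*..
.*...*....**.
***..**.....*
...*...*.....
*..**..**....
.*...*...*...
***..**..**..
...*...*...*.

...*...*...*.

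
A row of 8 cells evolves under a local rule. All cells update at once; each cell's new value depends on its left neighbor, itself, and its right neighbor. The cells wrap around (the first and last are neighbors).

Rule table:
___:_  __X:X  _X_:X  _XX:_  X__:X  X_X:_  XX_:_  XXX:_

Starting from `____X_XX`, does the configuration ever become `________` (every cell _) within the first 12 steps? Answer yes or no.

yes

X__XX___
XXX__X_X
___XXX__
__X___X_
_XXX_XXX
________
all cells are _ at step 6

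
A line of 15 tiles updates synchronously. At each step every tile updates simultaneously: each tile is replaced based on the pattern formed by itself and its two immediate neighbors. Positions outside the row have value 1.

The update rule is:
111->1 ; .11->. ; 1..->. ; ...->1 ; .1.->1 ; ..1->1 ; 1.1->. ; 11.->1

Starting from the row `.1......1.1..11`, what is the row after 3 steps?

.1.1.1111.1.1.1

step 1: .1.111111.1.1.1
step 2: .1..11111.1.1..
step 3: .1.1.1111.1.1.1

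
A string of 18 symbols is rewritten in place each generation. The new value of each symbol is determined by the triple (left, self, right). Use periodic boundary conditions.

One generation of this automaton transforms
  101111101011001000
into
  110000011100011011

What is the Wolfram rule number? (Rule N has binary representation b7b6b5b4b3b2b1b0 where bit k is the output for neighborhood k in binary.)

position 3: 111 → 0  (bit 7 = 0)
position 6: 110 → 0  (bit 6 = 0)
position 1: 101 → 1  (bit 5 = 1)
position 12: 100 → 0  (bit 4 = 0)
position 2: 011 → 0  (bit 3 = 0)
position 0: 010 → 1  (bit 2 = 1)
position 13: 001 → 1  (bit 1 = 1)
position 16: 000 → 1  (bit 0 = 1)
bits b7..b0 = 00100111 = 39

39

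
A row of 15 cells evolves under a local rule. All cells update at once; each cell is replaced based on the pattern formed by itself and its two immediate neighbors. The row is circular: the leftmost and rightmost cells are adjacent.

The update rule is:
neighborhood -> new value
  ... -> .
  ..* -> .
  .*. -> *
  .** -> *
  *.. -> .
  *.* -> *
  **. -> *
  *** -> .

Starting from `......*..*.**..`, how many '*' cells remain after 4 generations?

......*..****..
......*..*..*..
......*..*..*..  (fixed point — unchanged through generation 4)
count of *: 3

3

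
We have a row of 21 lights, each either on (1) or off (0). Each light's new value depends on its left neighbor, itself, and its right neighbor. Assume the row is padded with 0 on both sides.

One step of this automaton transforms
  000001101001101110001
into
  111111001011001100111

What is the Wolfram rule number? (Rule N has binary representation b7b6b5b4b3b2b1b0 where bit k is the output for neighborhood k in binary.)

position 15: 111 → 1  (bit 7 = 1)
position 6: 110 → 0  (bit 6 = 0)
position 7: 101 → 0  (bit 5 = 0)
position 9: 100 → 0  (bit 4 = 0)
position 5: 011 → 1  (bit 3 = 1)
position 8: 010 → 1  (bit 2 = 1)
position 4: 001 → 1  (bit 1 = 1)
position 0: 000 → 1  (bit 0 = 1)
bits b7..b0 = 10001111 = 143

143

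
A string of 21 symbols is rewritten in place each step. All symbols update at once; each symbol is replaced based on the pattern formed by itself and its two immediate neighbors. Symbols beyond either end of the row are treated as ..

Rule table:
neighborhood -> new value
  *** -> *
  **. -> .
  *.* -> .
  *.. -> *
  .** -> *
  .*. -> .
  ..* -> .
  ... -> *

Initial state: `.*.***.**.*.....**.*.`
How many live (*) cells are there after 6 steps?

11

step 1: ...**..*...****.*...*
step 2: **.*.*..**.***...**..
step 3: *.....*.*..**.**.*.**
step 4: .****....*.*..*....*.
step 5: .***.***....*..***..*
step 6: .**..**.***..*.**.*..
count of *: 11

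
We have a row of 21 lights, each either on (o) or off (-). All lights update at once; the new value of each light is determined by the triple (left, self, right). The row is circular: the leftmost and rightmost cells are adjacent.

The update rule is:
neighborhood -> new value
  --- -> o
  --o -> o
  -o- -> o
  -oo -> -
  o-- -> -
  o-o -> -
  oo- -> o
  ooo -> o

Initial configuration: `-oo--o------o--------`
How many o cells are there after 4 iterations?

iteration 1: o-o-oo-oooooo-ooooooo
iteration 2: o-o--o--ooooo--oooooo
iteration 3: o-o-oo-o-oooo-o-ooooo
iteration 4: o-o--o-o--ooo-o--oooo
count of o: 12

12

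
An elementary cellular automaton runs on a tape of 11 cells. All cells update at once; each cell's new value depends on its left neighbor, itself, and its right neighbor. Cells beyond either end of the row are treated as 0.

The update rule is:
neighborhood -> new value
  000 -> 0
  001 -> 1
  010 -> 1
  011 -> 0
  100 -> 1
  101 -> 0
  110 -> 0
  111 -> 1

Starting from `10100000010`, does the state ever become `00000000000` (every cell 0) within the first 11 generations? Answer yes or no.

no

10110000111
10001001010
11011111011
00001110000
00010101000
00110101100
01000100010
11101110111
01000100010  (repeats generation 7; period 2)
generation 11: 01000100010
generation 11 is 01000100010, still not uniform 0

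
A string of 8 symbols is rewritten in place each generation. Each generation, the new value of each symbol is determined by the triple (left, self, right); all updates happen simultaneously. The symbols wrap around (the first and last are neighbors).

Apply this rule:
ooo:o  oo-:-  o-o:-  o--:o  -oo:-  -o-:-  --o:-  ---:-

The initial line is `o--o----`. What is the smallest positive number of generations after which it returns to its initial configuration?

8

-o--o---
--o--o--
---o--o-
----o--o
o----o--
-o----o-
--o----o
o--o----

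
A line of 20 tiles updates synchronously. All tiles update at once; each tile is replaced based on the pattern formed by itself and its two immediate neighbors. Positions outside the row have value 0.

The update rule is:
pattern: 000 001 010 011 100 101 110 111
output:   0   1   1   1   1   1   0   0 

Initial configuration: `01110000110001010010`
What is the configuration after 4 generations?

11001001101011111111
10111111011110000000
11100000110001000000
10010001101011100000

10010001101011100000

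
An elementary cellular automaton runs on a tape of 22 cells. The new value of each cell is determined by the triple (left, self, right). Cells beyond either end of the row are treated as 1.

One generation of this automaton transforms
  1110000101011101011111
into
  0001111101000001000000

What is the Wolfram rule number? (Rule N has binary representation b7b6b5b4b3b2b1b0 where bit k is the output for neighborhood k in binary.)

23

position 0: 111 → 0  (bit 7 = 0)
position 2: 110 → 0  (bit 6 = 0)
position 8: 101 → 0  (bit 5 = 0)
position 3: 100 → 1  (bit 4 = 1)
position 11: 011 → 0  (bit 3 = 0)
position 7: 010 → 1  (bit 2 = 1)
position 6: 001 → 1  (bit 1 = 1)
position 4: 000 → 1  (bit 0 = 1)
bits b7..b0 = 00010111 = 23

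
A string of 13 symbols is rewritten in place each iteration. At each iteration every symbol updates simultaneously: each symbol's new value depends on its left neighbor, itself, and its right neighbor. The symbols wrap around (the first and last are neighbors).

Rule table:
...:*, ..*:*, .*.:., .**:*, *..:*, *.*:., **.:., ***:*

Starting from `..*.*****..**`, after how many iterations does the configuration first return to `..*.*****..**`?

26

**..****.***.
*.*****..**..
..****.***.**
*****..**..*.
****.***.**..
***..**..*.**
**.***.**..**
*..**..*.****
.***.**..****
.**..*.*****.
**.**..****.*
*..*.*****..*
.**..****.***
.*.*****..**.
*..****.***.*
.*****..**..*
.****.***.**.
****..**..*.*
***.***.**..*
**..**..*.***
*.***.**..***
..**..*.*****
***.**..****.
**..*.*****..
*.**..****.**
..*.*****..**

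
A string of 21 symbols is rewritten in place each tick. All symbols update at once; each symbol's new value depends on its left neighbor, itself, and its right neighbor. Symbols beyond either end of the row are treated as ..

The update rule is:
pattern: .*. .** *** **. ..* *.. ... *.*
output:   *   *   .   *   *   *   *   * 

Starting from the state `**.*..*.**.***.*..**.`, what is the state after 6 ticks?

*..........***......*

************.********
*..........***......*
************.********  (repeats tick 1; period 2)
tick 6: *..........***......*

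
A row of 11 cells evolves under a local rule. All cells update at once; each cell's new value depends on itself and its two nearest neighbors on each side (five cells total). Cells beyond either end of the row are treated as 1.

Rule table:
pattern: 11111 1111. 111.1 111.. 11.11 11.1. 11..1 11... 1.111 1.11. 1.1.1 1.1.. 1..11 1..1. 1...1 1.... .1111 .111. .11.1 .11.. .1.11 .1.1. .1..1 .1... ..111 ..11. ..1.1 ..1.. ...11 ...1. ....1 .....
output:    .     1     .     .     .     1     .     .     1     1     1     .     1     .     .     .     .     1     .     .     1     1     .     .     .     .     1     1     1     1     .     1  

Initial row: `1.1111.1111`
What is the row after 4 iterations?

..1.1..1...
..11...1..1
.1....11.1.
1....1..111

1....1..111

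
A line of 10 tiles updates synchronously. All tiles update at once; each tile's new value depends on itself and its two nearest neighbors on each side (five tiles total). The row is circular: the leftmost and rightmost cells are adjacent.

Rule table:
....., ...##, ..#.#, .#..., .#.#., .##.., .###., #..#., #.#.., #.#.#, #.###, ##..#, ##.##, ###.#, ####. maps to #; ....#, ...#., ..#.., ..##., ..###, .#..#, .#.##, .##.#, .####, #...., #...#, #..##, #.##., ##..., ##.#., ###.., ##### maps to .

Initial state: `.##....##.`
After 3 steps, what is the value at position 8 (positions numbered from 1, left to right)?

..#...#.##
##.#..#..#
##.#.#....
position 8 holds .

.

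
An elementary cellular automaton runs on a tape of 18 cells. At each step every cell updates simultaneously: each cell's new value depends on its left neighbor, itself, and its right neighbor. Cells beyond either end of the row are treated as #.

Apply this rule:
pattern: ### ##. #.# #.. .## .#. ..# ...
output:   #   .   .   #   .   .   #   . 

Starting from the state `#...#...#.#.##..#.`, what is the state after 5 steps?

.#.#.#.#......##..
........#....#..##
#......#.#..#.##.#
.#....#...##......
..#..#.#.#..#....#

..#..#.#.#..#....#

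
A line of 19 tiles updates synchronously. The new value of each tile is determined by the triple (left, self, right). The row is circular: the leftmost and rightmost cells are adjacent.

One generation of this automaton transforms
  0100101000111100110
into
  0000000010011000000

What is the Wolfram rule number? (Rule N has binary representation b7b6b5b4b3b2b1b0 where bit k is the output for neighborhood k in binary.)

position 11: 111 → 1  (bit 7 = 1)
position 13: 110 → 0  (bit 6 = 0)
position 5: 101 → 0  (bit 5 = 0)
position 2: 100 → 0  (bit 4 = 0)
position 10: 011 → 0  (bit 3 = 0)
position 1: 010 → 0  (bit 2 = 0)
position 0: 001 → 0  (bit 1 = 0)
position 8: 000 → 1  (bit 0 = 1)
bits b7..b0 = 10000001 = 129

129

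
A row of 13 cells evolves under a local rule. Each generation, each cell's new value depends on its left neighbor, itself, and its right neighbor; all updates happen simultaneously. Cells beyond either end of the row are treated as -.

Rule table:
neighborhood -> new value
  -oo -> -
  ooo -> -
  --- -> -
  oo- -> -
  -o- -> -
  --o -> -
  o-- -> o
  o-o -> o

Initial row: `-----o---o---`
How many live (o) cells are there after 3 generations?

2

------o---o--
-------o---o-
--------o---o
count of o: 2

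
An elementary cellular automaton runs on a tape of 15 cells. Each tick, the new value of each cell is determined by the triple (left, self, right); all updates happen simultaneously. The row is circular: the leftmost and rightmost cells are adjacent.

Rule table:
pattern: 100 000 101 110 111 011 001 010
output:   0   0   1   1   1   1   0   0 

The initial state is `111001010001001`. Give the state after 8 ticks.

111000000000001

tick 1: 111000100000001
tick 2: 111000000000001
tick 3: 111000000000001  (fixed point — unchanged through tick 8)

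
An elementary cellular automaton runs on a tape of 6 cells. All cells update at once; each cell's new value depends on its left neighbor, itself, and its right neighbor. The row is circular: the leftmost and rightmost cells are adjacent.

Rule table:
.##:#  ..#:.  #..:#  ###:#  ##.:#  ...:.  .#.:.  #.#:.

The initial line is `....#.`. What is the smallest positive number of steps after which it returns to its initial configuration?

6

step 1: .....#
step 2: #.....
step 3: .#....
step 4: ..#...
step 5: ...#..
step 6: ....#.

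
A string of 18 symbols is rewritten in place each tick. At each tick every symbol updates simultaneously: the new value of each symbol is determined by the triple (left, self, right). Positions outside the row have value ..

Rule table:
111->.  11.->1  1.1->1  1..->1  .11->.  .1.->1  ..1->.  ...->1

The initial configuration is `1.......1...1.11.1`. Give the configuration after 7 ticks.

1111111.111.11.111
......11..11.11..1
11111..11..11.11.1
....11..11..11.111
111..11..11..11..1
..11..11..11..11.1
1..11..11..11..111

1..11..11..11..111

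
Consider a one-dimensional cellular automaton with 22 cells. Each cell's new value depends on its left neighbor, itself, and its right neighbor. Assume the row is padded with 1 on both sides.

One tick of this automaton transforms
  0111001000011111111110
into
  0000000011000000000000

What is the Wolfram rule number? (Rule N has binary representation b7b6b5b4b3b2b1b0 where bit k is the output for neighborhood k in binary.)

1

position 2: 111 → 0  (bit 7 = 0)
position 3: 110 → 0  (bit 6 = 0)
position 0: 101 → 0  (bit 5 = 0)
position 4: 100 → 0  (bit 4 = 0)
position 1: 011 → 0  (bit 3 = 0)
position 6: 010 → 0  (bit 2 = 0)
position 5: 001 → 0  (bit 1 = 0)
position 8: 000 → 1  (bit 0 = 1)
bits b7..b0 = 00000001 = 1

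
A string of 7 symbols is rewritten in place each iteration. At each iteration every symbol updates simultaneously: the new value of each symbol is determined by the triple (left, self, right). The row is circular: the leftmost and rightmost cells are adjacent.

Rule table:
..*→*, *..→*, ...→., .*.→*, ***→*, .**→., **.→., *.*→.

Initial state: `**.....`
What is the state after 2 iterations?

..*...*
****.**

****.**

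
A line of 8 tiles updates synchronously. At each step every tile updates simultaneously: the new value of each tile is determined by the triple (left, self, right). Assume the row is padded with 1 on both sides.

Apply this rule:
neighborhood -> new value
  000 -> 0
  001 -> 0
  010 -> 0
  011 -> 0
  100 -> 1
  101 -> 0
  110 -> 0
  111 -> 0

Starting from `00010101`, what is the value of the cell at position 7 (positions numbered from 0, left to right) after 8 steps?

0

10000000
01000000
00100000
10010000
01001000
00100100
10010010
01001000
position 7 holds 0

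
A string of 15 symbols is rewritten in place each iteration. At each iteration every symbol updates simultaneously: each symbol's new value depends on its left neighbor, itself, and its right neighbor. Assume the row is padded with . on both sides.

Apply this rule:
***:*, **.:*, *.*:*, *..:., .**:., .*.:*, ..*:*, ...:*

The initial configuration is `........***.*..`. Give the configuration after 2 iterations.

********.****.*
.********.*****

.********.*****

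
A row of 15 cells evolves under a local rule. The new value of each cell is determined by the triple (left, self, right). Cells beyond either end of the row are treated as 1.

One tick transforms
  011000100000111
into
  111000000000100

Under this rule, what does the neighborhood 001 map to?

0

At position 5 the neighborhood is 001; the next row has 0 there.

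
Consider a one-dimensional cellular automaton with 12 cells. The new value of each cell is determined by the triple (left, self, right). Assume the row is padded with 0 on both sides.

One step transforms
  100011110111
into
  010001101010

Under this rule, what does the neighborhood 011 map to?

0

At position 4 the neighborhood is 011; the next row has 0 there.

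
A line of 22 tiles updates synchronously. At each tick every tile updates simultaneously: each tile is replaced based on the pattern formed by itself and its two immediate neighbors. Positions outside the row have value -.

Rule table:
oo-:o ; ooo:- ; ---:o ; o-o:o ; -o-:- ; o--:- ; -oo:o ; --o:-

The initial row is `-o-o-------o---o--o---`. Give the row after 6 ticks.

-o--o--o----o-o---oooo

tick 1: --o--ooooo---o------oo
tick 2: o----o---o-o---oooo-oo
tick 3: --oo---o--o--o-o--oooo
tick 4: o-oo-o--------o---o--o
tick 5: -oooo--oooooo---o-----
tick 6: -o--o--o----o-o---oooo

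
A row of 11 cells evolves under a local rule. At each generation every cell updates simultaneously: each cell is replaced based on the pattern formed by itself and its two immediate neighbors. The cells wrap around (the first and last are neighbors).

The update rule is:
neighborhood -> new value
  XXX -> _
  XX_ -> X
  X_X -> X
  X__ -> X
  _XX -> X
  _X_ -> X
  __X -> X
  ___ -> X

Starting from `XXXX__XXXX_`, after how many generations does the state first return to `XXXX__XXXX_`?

X__XXXX__XX
XXXX__XXXX_

2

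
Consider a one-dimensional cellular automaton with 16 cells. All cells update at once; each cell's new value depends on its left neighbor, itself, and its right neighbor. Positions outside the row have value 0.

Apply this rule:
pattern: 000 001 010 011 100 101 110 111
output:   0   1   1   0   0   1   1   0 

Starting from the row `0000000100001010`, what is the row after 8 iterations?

0000001100011110
0000010100100010
0000111101100110
0001000110101010
0011001011111110
0101011100000010
1111100100000110
0000101100001010

0000101100001010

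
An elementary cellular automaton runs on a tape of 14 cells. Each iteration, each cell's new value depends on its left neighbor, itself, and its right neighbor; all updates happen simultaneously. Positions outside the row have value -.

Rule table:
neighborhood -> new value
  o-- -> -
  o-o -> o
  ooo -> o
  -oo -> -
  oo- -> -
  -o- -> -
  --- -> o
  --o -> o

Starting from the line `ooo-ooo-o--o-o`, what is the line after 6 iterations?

-o-o-o-o--o-o-
o-o-o-o--o-o--
-o-o-o--o-o--o
o-o-o--o-o--o-
-o-o--o-o--o--
o-o--o-o--o--o

o-o--o-o--o--o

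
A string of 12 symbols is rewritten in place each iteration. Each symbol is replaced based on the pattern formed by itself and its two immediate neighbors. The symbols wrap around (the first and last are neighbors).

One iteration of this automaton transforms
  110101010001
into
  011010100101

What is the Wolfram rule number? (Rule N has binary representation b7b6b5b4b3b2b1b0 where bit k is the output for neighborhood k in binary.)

position 0: 111 → 0  (bit 7 = 0)
position 1: 110 → 1  (bit 6 = 1)
position 2: 101 → 1  (bit 5 = 1)
position 8: 100 → 0  (bit 4 = 0)
position 11: 011 → 1  (bit 3 = 1)
position 3: 010 → 0  (bit 2 = 0)
position 10: 001 → 0  (bit 1 = 0)
position 9: 000 → 1  (bit 0 = 1)
bits b7..b0 = 01101001 = 105

105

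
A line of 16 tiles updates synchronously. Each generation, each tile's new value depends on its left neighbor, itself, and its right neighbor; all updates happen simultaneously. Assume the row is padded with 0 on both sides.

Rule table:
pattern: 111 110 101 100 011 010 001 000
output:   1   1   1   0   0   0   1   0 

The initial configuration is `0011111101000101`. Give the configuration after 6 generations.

generation 1: 0101111110001010
generation 2: 1010111110010100
generation 3: 0101011110101000
generation 4: 1010101111010000
generation 5: 0101010111100000
generation 6: 1010101011100000

1010101011100000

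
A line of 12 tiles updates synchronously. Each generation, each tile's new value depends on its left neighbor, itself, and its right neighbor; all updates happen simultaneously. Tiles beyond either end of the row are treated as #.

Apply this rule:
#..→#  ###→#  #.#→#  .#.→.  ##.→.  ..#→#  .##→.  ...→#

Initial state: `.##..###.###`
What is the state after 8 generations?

#..##.#.#.##
.##..#.#.#.#
#..##.#.#.#.
.##..#.#.#.#  (repeats generation 2; period 2)
generation 8: .##..#.#.#.#

.##..#.#.#.#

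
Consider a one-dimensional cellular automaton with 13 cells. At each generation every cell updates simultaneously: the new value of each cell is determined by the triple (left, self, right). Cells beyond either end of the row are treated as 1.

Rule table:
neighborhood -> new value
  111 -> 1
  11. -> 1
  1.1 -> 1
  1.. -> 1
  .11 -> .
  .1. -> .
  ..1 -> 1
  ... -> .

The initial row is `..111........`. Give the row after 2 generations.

11.111......1
111.111....1.

111.111....1.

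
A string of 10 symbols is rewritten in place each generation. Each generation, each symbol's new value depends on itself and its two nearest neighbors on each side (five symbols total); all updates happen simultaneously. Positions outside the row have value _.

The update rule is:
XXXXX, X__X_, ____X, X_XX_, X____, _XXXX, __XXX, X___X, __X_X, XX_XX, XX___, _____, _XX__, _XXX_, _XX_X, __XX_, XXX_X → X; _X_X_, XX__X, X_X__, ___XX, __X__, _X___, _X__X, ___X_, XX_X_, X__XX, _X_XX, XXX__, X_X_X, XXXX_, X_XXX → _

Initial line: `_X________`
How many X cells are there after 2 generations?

generation 1: ___XXXXXXX
generation 2: XX_XXXXX__
count of X: 7

7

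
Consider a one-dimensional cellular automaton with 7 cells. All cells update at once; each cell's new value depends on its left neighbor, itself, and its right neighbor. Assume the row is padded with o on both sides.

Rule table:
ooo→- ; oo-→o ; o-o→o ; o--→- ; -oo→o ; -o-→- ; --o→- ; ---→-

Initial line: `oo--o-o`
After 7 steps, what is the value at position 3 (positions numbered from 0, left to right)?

step 1: -o---oo
step 2: o----o-
step 3: o-----o
step 4: o-----o  (fixed point — unchanged through step 7)
position 3 holds -

-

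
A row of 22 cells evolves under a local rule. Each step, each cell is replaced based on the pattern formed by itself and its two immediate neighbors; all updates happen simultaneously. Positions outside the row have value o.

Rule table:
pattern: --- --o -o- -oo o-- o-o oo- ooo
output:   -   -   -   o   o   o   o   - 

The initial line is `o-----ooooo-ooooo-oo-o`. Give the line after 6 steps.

step 1: oo----o---ooo---oooooo
step 2: -oo----o--o-oo--o-----
step 3: oooo----o--oooo--o----
step 4: ---oo----o-o--oo--o---
step 5: o--ooo----o-o-ooo--o--
step 6: oo-o-oo----o-oo-oo--o-

oo-o-oo----o-oo-oo--o-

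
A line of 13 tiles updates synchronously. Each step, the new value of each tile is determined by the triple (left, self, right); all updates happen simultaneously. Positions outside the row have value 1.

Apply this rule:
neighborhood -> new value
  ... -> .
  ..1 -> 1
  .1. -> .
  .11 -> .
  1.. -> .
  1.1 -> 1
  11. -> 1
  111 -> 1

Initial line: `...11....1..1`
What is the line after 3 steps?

..1.1...1..1.
.1.1...1..1.1
1.1...1..1.1.

1.1...1..1.1.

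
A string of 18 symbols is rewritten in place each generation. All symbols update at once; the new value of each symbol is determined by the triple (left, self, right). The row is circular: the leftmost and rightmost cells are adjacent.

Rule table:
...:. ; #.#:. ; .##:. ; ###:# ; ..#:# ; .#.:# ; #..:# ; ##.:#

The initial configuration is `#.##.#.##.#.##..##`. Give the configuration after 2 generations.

####.####.###.##..

generation 1: #..#.#..#.#..###.#
generation 2: ####.####.###.##..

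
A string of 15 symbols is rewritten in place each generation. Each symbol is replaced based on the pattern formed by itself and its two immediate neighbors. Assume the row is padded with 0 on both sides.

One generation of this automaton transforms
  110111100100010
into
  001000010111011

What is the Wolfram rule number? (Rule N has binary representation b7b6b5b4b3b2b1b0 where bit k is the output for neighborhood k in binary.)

position 4: 111 → 0  (bit 7 = 0)
position 1: 110 → 0  (bit 6 = 0)
position 2: 101 → 1  (bit 5 = 1)
position 7: 100 → 1  (bit 4 = 1)
position 0: 011 → 0  (bit 3 = 0)
position 9: 010 → 1  (bit 2 = 1)
position 8: 001 → 0  (bit 1 = 0)
position 11: 000 → 1  (bit 0 = 1)
bits b7..b0 = 00110101 = 53

53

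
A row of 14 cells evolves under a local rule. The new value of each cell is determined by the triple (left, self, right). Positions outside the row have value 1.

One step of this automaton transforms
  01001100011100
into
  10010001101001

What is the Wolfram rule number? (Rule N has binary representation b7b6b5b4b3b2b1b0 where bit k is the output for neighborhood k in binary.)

163

position 10: 111 → 1  (bit 7 = 1)
position 5: 110 → 0  (bit 6 = 0)
position 0: 101 → 1  (bit 5 = 1)
position 2: 100 → 0  (bit 4 = 0)
position 4: 011 → 0  (bit 3 = 0)
position 1: 010 → 0  (bit 2 = 0)
position 3: 001 → 1  (bit 1 = 1)
position 7: 000 → 1  (bit 0 = 1)
bits b7..b0 = 10100011 = 163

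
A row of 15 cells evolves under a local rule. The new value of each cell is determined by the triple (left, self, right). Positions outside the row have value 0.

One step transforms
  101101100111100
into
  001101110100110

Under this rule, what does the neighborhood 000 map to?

At position 14 the neighborhood is 000; the next row has 0 there.

0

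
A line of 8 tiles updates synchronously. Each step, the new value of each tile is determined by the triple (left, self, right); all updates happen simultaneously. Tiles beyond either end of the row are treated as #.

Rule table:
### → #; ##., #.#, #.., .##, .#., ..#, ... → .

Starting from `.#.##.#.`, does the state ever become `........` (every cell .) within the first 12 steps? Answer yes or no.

yes

step 1: ........
all cells are . at step 1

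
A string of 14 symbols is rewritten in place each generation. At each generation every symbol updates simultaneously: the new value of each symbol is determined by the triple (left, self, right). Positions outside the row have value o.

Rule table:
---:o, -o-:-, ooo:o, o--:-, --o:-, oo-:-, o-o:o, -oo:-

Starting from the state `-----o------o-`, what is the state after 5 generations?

generation 1: -ooo---oooo--o
generation 2: o-o--o--oo----
generation 3: -o---------oo-
generation 4: o--ooooooo---o
generation 5: ----ooooo--o--

----ooooo--o--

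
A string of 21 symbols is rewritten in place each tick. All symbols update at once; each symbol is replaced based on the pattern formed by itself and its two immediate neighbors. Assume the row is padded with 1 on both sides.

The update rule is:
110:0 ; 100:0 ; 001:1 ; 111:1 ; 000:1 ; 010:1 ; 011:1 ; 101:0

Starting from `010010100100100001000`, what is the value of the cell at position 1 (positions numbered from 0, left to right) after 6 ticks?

1

010110101101101111011
010100101001001110011
010101101011011100111
010101001010011001111
010101011010110011111
010101010010100111111
position 1 holds 1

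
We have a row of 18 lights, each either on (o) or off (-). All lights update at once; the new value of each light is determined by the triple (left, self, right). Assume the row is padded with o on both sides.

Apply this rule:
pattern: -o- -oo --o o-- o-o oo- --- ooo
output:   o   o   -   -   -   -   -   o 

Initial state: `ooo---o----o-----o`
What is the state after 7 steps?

oo----o----o-----o
o-----o----o-----o
------o----o-----o
------o----o-----o  (fixed point — unchanged through step 7)

------o----o-----o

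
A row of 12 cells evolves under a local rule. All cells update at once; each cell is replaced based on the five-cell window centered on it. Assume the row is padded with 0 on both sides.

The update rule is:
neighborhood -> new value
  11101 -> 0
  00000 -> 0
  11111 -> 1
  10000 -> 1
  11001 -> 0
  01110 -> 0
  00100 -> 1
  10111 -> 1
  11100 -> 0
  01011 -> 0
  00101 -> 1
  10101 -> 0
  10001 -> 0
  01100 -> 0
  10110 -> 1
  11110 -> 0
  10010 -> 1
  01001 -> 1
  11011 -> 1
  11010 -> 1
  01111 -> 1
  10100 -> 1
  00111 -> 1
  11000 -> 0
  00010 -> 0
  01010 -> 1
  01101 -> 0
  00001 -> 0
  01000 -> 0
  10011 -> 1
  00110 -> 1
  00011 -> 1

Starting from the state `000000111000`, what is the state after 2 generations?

generation 1: 000001100010
generation 2: 000011000010

000011000010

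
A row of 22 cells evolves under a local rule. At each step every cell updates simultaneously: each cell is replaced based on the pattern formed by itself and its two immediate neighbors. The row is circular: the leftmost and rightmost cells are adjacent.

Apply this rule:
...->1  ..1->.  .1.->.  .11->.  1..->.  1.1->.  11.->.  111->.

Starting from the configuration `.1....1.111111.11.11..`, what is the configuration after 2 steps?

.1....11111111111111..

step 1: ...11................1
step 2: .1....11111111111111..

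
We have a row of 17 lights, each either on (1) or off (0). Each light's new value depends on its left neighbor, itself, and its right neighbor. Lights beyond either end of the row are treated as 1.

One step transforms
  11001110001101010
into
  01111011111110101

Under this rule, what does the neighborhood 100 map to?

1

At position 2 the neighborhood is 100; the next row has 1 there.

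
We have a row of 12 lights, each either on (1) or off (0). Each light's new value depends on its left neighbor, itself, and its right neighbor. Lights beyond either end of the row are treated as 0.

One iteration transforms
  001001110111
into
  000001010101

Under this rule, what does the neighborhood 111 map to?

At position 6 the neighborhood is 111; the next row has 0 there.

0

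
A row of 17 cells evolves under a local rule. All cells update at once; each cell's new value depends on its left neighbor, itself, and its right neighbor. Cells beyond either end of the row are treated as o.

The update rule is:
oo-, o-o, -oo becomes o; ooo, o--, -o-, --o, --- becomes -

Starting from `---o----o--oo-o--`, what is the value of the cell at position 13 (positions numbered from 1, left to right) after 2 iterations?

-

iteration 1: -----------ooo---
iteration 2: -----------o-o---
position 13 holds -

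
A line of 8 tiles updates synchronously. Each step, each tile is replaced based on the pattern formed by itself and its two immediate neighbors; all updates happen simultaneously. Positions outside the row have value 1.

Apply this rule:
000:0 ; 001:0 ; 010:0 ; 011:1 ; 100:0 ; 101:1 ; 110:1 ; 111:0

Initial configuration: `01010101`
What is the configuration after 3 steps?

10101011
11010110
01101111

01101111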